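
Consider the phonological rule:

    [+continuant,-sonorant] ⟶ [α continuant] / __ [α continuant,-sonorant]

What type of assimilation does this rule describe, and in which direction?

regressive manner assimilation

The shared variable α links the value of [continuant] on the target to that of the neighbouring obstruent. [continuant] distinguishes stops from fricatives — a manner-of-articulation feature — so this is manner assimilation.
The conditioning segment sits to the right of the focus bar, meaning the trigger follows the segment that changes — regressive assimilation.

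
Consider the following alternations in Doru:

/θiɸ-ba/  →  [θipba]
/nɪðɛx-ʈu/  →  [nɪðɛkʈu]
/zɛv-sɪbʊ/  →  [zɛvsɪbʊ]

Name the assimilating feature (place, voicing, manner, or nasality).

manner

The segment that alternates is /ɸ/, which surfaces as [p] when adjacent to /b/.
/ɸ/ is a fricative while /b/ is a stop; the output [p] is a stop, matching the trigger — so the feature that spreads is manner.
The other alternating form patterns the same way: /x/ → [k] before /ʈ/ (fricative → stop, matching a stop) — only manner changes, and always toward the following segment.
No alternation appears in [zɛvsɪbʊ]: there the adjacent consonants already agree in manner (/v/ and /s/ are both fricatives), so this form is consistent with the same rule.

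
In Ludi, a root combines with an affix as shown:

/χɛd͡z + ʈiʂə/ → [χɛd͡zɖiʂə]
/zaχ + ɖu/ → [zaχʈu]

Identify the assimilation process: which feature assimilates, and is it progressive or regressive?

The segment that alternates is /ʈ/, which surfaces as [ɖ] when adjacent to /d͡z/.
/ʈ/ is voiceless while /d͡z/ is voiced; the output [ɖ] is voiced, matching the trigger — so the feature that spreads is voicing.
Place and manner are unchanged, so the assimilation is partial, not total.
The same holds elsewhere in the data: /ɖ/ → [ʈ] after /χ/ (voiced → voiceless, matching voiceless) — only voicing changes, and always toward the preceding segment.
The trigger is the preceding segment, so the direction is progressive (perseverative).

progressive voicing assimilation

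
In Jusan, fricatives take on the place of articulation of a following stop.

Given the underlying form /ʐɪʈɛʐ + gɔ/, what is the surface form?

/ʐ/ is a voiced retroflex fricative. The following trigger /g/ is velar, so /ʐ/ must become velar as well.
Changing only its place to velar gives [ɣ] — the voiced velar fricative.

[ʐɪʈɛɣgɔ]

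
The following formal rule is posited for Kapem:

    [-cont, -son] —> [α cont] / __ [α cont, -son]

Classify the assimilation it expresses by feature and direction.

The rule copies [cont] (continuancy) from the environment onto the target stops; since [±cont] encodes the stop/fricative manner contrast, the assimilating dimension is manner.
Since the environment is written after the underscore, the trigger follows the target; the direction is regressive.

regressive manner assimilation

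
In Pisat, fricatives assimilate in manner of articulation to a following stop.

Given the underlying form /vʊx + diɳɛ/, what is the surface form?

/x/ is a voiceless velar fricative. The following trigger /d/ is a stop, so /x/ must become a stop as well.
The voiceless velar stop is [k], so /x/ → [k].

[vʊkdiɳɛ]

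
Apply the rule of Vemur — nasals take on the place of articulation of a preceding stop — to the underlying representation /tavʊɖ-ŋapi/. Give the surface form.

[tavʊɖɳapi]

The rule targets /ŋ/ (voiced velar nasal), which sits after the trigger /ɖ/ (retroflex).
A voiced retroflex nasal is [ɳ], so the surface segment is [ɳ].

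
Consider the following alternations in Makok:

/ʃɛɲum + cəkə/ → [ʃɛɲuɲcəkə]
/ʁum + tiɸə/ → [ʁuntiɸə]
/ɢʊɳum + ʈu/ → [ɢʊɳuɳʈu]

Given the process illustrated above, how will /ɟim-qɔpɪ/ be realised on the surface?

The data show regressive place assimilation: /m/ → [ɲ] before /c/; /m/ → [n] before /t/; /m/ → [ɳ] before /ʈ/. In each pair only place changes, matching the following consonant, while manner and voice stay constant.
/m/ is a voiced bilabial nasal. The following trigger /q/ is uvular, so /m/ must become uvular as well.
A voiced uvular nasal is [ɴ], so the surface segment is [ɴ].

[ɟiɴqɔpɪ]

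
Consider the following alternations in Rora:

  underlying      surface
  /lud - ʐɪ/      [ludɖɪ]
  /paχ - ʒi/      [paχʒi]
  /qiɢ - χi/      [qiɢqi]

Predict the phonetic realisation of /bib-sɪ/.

The data show progressive manner assimilation: /ʐ/ → [ɖ] after /d/; /χ/ → [q] after /ɢ/. In each pair only manner changes, matching the preceding consonant, while place and voice stay constant.
Nothing changes in [paχʒi]: there the adjacent consonants already agree in manner (/ʒ/ and /χ/ are both fricatives), so this form is consistent with the same rule.
The rule targets /s/ (voiceless alveolar fricative), which sits after the trigger /b/ (stop).
A voiceless alveolar stop is [t], so the surface segment is [t].

[bibtɪ]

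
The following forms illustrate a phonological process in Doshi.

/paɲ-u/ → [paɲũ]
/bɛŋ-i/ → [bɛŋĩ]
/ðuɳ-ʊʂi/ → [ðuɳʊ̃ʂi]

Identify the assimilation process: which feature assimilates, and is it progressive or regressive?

progressive nasality assimilation (vowel nasalisation)

The vowel /u/ surfaces as nasalised [ũ] next to the preceding nasal /ɲ/ — it has acquired the [+nasal] feature of its neighbour.
Likewise in the remaining data: /i/ → [ĩ] after /ŋ/; /ʊ/ → [ʊ̃] after /ɳ/ — each time a vowel is nasalised next to a preceding nasal.
Because the conditioning nasal is to the left of the vowel that changes, the process is progressive (perseverative).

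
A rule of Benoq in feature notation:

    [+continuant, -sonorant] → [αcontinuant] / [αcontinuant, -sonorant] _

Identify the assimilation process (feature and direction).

The shared variable α links the value of [continuant] on the target to that of the neighbouring obstruent. [continuant] distinguishes stops from fricatives — a manner-of-articulation feature — so this is manner assimilation.
The conditioning segment sits to the left of the focus bar, meaning the trigger precedes the segment that changes — progressive assimilation.

progressive manner assimilation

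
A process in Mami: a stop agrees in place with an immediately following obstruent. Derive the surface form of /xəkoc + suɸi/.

[xəkotsuɸi]

/c/ is a voiceless palatal stop. The following trigger /s/ is alveolar, so /c/ must become alveolar as well.
The voiceless alveolar stop is [t], so /c/ → [t].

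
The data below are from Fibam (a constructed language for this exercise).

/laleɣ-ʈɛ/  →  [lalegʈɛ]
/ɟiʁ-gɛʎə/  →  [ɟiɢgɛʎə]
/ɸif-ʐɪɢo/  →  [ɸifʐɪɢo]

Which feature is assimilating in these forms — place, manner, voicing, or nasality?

Comparing underlying and surface forms, /ɣ/ → [g] is the alternation; the neighbouring /ʈ/ is constant.
The change fricative → stop matches the manner of the following /ʈ/, identifying this as manner assimilation.
Checking the remaining alternation: /ʁ/ → [ɢ] before /g/ (fricative → stop, matching a stop) — only manner changes, and always toward the following segment.
Nothing changes in [ɸifʐɪɢo]: there the adjacent consonants already agree in manner (/f/ and /ʐ/ are both fricatives), so this form is consistent with the same rule.

manner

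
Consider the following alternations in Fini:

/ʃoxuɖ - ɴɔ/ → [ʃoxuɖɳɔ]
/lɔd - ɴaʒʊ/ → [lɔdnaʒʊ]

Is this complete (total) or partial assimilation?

The segment that alternates is /ɴ/, which surfaces as [ɳ] when adjacent to /ɖ/.
The change uvular → retroflex matches the place of the preceding /ɖ/, identifying this as place assimilation.
Manner and voice are unchanged, so the assimilation is partial, not total.
Checking the remaining alternation: /ɴ/ → [n] after /d/ (uvular → alveolar, matching alveolar) — only place changes, and always toward the preceding segment.

partial assimilation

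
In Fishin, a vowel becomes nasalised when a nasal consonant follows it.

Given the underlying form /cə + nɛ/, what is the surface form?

[cə̃nɛ]

The vowel /ə/ is adjacent to the following nasal /n/, so it acquires [+nasal] and surfaces as [ə̃].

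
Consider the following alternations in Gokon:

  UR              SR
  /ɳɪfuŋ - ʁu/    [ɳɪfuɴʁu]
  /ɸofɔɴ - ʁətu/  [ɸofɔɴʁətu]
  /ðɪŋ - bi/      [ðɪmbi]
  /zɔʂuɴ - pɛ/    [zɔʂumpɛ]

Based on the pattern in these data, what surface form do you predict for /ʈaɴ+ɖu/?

The data show regressive place assimilation: /ŋ/ → [ɴ] before /ʁ/; /ŋ/ → [m] before /b/; /ɴ/ → [m] before /p/. In each pair only place changes, matching the following consonant, while manner and voice stay constant.
No alternation appears in [ɸofɔɴʁətu]: there the adjacent consonants already agree in place (/ɴ/ and /ʁ/ are both uvular), so this form is consistent with the same rule.
/ɴ/ is a voiced uvular nasal. The following trigger /ɖ/ is retroflex, so /ɴ/ must become retroflex as well.
Changing only its place to retroflex gives [ɳ] — the voiced retroflex nasal.

[ʈaɳɖu]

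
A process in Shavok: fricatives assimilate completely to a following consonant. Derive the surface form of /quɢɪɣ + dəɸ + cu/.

/ɣ/ is the segment targeted by the rule; it sits immediately before /d/, so it assimilates completely and surfaces as [d].
At the second juncture, /ɸ/ likewise becomes [c] adjacent to /c/.

[quɢɪddəccu]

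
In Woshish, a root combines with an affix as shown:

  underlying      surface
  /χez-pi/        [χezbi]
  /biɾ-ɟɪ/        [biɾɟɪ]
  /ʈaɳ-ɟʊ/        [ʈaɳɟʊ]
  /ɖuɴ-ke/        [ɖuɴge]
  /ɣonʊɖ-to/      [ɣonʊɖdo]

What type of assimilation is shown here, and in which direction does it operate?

progressive voicing assimilation

The segment that alternates is /p/, which surfaces as [b] when adjacent to /z/.
The change voiceless → voiced matches the voicing of the preceding /z/, identifying this as voicing assimilation.
Place and manner are unchanged, so the assimilation is partial, not total.
The other alternating forms pattern the same way: /k/ → [g] after /ɴ/ (voiceless → voiced, matching voiced); /t/ → [d] after /ɖ/ (voiceless → voiced, matching voiced) — only voicing changes, and always toward the preceding segment.
Nothing changes in [biɾɟɪ], [ʈaɳɟʊ]: there the adjacent consonants already agree in voicing (/ɟ/ and /ɾ/ are both voiced; /ɟ/ and /ɳ/ are both voiced), so these forms are consistent with the same rule.
The trigger is the preceding segment, so the direction is progressive (perseverative).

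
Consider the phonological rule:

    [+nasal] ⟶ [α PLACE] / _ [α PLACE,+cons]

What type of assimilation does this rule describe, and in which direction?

The rule copies the place features (abbreviated [PLACE]) from the environment onto the target, so the assimilating feature is place.
The conditioning segment sits to the right of the focus bar, meaning the trigger follows the segment that changes — regressive assimilation.

regressive place assimilation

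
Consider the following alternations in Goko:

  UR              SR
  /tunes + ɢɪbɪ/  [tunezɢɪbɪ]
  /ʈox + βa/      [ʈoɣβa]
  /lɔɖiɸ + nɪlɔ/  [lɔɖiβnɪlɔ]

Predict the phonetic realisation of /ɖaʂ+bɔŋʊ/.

The data show regressive voicing assimilation: /s/ → [z] before /ɢ/; /x/ → [ɣ] before /β/; /ɸ/ → [β] before /n/. In each pair only voicing changes, matching the following consonant, while place and manner stay constant.
/ʂ/ is a voiceless retroflex fricative. The following trigger /b/ is voiced, so /ʂ/ must become voiced as well.
A voiced retroflex fricative is [ʐ], so the surface segment is [ʐ].

[ɖaʐbɔŋʊ]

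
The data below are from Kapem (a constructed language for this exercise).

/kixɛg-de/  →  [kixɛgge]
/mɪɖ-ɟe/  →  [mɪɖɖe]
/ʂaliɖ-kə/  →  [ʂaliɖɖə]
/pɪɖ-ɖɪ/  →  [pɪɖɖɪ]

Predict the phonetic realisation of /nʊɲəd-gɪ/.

[nʊɲəddɪ]

The data show progressive total assimilation (/d/ → [g] after /g/; /ɟ/ → [ɖ] after /ɖ/; /k/ → [ɖ] after /ɖ/): in every case the target segment becomes identical to its preceding neighbour, copying more than a single feature.
In [pɪɖɖɪ] the two consonants at the boundary are already identical (/ɖ/ + /ɖ/), so the rule applies vacuously and nothing changes.
/g/ is the segment targeted by the rule; it sits immediately after /d/, so it assimilates completely and surfaces as [d].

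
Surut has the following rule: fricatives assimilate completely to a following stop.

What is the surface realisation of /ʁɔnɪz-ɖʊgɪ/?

/z/ is the segment targeted by the rule; it sits immediately before /ɖ/, so it assimilates completely and surfaces as [ɖ].

[ʁɔnɪɖɖʊgɪ]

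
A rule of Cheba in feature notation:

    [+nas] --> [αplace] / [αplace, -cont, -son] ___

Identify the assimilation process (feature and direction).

progressive place assimilation

The rule copies the place features (abbreviated [place]) from the environment onto the target, so the assimilating feature is place.
Since the environment is written before the underscore, the trigger precedes the target; the direction is progressive.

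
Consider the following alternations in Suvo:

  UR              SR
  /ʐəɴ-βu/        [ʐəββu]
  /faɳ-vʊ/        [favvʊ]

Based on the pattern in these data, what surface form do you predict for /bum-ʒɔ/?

The data show regressive total assimilation (/ɴ/ → [β] before /β/; /ɳ/ → [v] before /v/): in every case the target segment becomes identical to its following neighbour, copying more than a single feature.
/m/ is the segment targeted by the rule; it sits immediately before /ʒ/, so it assimilates completely and surfaces as [ʒ].

[buʒʒɔ]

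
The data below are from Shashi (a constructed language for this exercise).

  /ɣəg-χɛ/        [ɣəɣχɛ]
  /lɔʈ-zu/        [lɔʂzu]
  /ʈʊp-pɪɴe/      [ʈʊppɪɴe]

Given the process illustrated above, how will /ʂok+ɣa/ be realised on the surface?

The data show regressive manner assimilation: /g/ → [ɣ] before /χ/; /ʈ/ → [ʂ] before /z/. In each pair only manner changes, matching the following consonant, while place and voice stay constant.
No alternation appears in [ʈʊppɪɴe]: there the adjacent consonants already agree in manner (/p/ and /p/ are both stops), so this form is consistent with the same rule.
/k/ is a voiceless velar stop. The following trigger /ɣ/ is a fricative, so /k/ must become a fricative as well.
A voiceless velar fricative is [x], so the surface segment is [x].

[ʂoxɣa]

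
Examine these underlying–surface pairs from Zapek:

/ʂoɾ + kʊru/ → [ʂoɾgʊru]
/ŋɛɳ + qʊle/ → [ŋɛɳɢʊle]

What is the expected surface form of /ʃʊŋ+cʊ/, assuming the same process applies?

The data show progressive voicing assimilation: /k/ → [g] after /ɾ/; /q/ → [ɢ] after /ɳ/. In each pair only voicing changes, matching the preceding consonant, while place and manner stay constant.
The rule targets /c/ (voiceless palatal stop), which sits after the trigger /ŋ/ (voiced).
The voiced palatal stop is [ɟ], so /c/ → [ɟ].

[ʃʊŋɟʊ]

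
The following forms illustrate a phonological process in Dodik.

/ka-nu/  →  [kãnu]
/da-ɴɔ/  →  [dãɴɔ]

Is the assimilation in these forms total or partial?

partial assimilation

The vowel /a/ surfaces as nasalised [ã] next to the following nasal /n/ — it has acquired the [+nasal] feature of its neighbour.
The other form shows the same pattern: /a/ → [ã] before /ɴ/ — each time a vowel is nasalised next to a following nasal.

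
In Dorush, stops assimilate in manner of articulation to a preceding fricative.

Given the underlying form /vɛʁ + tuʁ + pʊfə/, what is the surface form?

/t/ is a voiceless alveolar stop. The preceding trigger /ʁ/ is a fricative, so /t/ must become a fricative as well.
Changing only its manner to fricative gives [s] — the voiceless alveolar fricative.
At the second juncture, /p/ likewise becomes [ɸ] adjacent to /ʁ/.

[vɛʁsuʁɸʊfə]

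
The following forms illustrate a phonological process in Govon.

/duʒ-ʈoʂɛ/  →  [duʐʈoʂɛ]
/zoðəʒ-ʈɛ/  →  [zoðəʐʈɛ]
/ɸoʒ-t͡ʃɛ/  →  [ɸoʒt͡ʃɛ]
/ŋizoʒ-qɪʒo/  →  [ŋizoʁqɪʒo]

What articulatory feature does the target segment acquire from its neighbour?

place

Comparing underlying and surface forms, /ʒ/ → [ʐ] is the alternation; the neighbouring /ʈ/ is constant.
The change postalveolar → retroflex matches the place of the following /ʈ/, identifying this as place assimilation.
The same holds elsewhere in the data: /ʒ/ → [ʁ] before /q/ (postalveolar → uvular, matching uvular) — only place changes, and always toward the following segment.
No alternation appears in [ɸoʒt͡ʃɛ]: there the adjacent consonants already agree in place (/ʒ/ and /t͡ʃ/ are both postalveolar), so this form is consistent with the same rule.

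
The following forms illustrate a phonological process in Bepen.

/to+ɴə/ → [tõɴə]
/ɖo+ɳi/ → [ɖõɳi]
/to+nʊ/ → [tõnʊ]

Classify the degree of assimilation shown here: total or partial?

The vowel /o/ surfaces as nasalised [õ] next to the following nasal /ɴ/ — it has acquired the [+nasal] feature of its neighbour.
Likewise in the remaining data: /o/ → [õ] before /ɳ/; /o/ → [õ] before /n/ — each time a vowel is nasalised next to a following nasal.

partial assimilation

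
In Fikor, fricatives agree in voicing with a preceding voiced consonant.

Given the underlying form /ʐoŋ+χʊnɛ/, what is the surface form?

The rule targets /χ/ (voiceless uvular fricative), which sits after the trigger /ŋ/ (voiced).
The voiced uvular fricative is [ʁ], so /χ/ → [ʁ].

[ʐoŋʁʊnɛ]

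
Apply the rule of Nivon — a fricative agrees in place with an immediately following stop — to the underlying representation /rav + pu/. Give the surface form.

[raβpu]

/v/ is a voiced labiodental fricative. The following trigger /p/ is bilabial, so /v/ must become bilabial as well.
The voiced bilabial fricative is [β], so /v/ → [β].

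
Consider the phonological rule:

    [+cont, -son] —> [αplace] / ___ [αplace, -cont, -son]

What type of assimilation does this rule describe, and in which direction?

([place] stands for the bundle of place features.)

regressive place assimilation

The rule copies the place features (abbreviated [place]) from the environment onto the target, so the assimilating feature is place.
The conditioning segment sits to the right of the focus bar, meaning the trigger follows the segment that changes — regressive assimilation.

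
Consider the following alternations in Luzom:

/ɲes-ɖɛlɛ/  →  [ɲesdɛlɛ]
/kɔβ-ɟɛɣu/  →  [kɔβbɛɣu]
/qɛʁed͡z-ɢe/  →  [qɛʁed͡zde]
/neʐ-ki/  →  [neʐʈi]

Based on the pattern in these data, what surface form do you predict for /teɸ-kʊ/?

[teɸpʊ]

The data show progressive place assimilation: /ɖ/ → [d] after /s/; /ɟ/ → [b] after /β/; /ɢ/ → [d] after /d͡z/; /k/ → [ʈ] after /ʐ/. In each pair only place changes, matching the preceding consonant, while manner and voice stay constant.
/k/ is a voiceless velar stop. The preceding trigger /ɸ/ is bilabial, so /k/ must become bilabial as well.
A voiceless bilabial stop is [p], so the surface segment is [p].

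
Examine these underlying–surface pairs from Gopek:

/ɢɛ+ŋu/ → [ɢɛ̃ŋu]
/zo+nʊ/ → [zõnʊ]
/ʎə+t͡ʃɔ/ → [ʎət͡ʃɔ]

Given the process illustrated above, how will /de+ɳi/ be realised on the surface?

The data show regressive nasality assimilation (vowel nasalisation): /ɛ/ → [ɛ̃] before /ŋ/; /o/ → [õ] before /n/ — a vowel is nasalised by an immediately following nasal consonant.
No change occurs in [ʎət͡ʃɔ] because the vowel at the boundary is adjacent to an oral consonant, not a nasal (/ə/ next to /t͡ʃ/).
The vowel /e/ is adjacent to the following nasal /ɳ/, so it acquires [+nasal] and surfaces as [ẽ].

[dẽɳi]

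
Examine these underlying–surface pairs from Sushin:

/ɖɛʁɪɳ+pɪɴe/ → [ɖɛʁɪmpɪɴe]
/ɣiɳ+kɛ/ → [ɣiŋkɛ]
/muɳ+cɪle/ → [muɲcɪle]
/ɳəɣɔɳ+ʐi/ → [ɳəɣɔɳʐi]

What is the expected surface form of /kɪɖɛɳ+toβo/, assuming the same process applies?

[kɪɖɛntoβo]

The data show regressive place assimilation: /ɳ/ → [m] before /p/; /ɳ/ → [ŋ] before /k/; /ɳ/ → [ɲ] before /c/. In each pair only place changes, matching the following consonant, while manner and voice stay constant.
No alternation appears in [ɳəɣɔɳʐi]: there the adjacent consonants already agree in place (/ɳ/ and /ʐ/ are both retroflex), so this form is consistent with the same rule.
The rule targets /ɳ/ (voiced retroflex nasal), which sits before the trigger /t/ (alveolar).
A voiced alveolar nasal is [n], so the surface segment is [n].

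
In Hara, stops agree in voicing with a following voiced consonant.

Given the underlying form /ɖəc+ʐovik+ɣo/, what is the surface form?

[ɖəɟʐovigɣo]

The rule targets /c/ (voiceless palatal stop), which sits before the trigger /ʐ/ (voiced).
The voiced palatal stop is [ɟ], so /c/ → [ɟ].
The same rule applies at the second boundary: /k/ → [g] next to /ɣ/.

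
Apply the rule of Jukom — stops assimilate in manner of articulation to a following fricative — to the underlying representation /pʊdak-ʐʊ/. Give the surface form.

[pʊdaxʐʊ]

/k/ is a voiceless velar stop. The following trigger /ʐ/ is a fricative, so /k/ must become a fricative as well.
A voiceless velar fricative is [x], so the surface segment is [x].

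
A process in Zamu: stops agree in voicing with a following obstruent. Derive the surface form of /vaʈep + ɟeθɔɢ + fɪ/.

[vaʈebɟeθɔqfɪ]

/p/ is a voiceless bilabial stop. The following trigger /ɟ/ is voiced, so /p/ must become voiced as well.
The voiced bilabial stop is [b], so /p/ → [b].
At the second juncture, /ɢ/ likewise becomes [q] adjacent to /f/.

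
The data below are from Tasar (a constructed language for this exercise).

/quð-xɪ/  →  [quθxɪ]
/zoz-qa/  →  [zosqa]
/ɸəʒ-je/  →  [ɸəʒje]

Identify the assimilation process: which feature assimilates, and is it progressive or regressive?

regressive voicing assimilation

The segment that alternates is /ð/, which surfaces as [θ] when adjacent to /x/.
The change voiced → voiceless matches the voicing of the following /x/, identifying this as voicing assimilation.
Place and manner are unchanged, so the assimilation is partial, not total.
Checking the remaining alternation: /z/ → [s] before /q/ (voiced → voiceless, matching voiceless) — only voicing changes, and always toward the following segment.
Nothing changes in [ɸəʒje]: there the adjacent consonants already agree in voicing (/ʒ/ and /j/ are both voiced), so this form is consistent with the same rule.
The trigger is the following segment, so the direction is regressive (anticipatory).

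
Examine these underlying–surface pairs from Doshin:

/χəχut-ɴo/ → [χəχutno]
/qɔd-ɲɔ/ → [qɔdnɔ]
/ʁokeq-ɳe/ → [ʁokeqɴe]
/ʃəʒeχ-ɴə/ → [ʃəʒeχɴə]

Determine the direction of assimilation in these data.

progressive

Comparing underlying and surface forms, /ɴ/ → [n] is the alternation; the neighbouring /t/ is constant.
/ɴ/ is uvular while /t/ is alveolar; the output [n] is alveolar, matching the trigger — so the feature that spreads is place.
The same holds elsewhere in the data: /ɲ/ → [n] after /d/ (palatal → alveolar, matching alveolar); /ɳ/ → [ɴ] after /q/ (retroflex → uvular, matching uvular) — only place changes, and always toward the preceding segment.
No alternation appears in [ʃəʒeχɴə]: there the adjacent consonants already agree in place (/ɴ/ and /χ/ are both uvular), so this form is consistent with the same rule.
The trigger is the preceding segment, so the direction is progressive (perseverative).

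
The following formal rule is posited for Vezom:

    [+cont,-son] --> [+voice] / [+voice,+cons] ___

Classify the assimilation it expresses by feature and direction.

progressive voicing assimilation

The structural change is [+voice], and the conditioning segment [+voice,+cons] (a voiced consonant) is itself voiced, so the target comes to share the voicing of its neighbour — voicing assimilation.
Since the environment is written before the underscore, the trigger precedes the target; the direction is progressive.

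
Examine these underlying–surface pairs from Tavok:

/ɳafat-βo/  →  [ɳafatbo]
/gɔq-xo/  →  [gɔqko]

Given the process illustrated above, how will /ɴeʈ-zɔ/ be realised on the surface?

The data show progressive manner assimilation: /β/ → [b] after /t/; /x/ → [k] after /q/. In each pair only manner changes, matching the preceding consonant, while place and voice stay constant.
/z/ is a voiced alveolar fricative. The preceding trigger /ʈ/ is a stop, so /z/ must become a stop as well.
A voiced alveolar stop is [d], so the surface segment is [d].

[ɴeʈdɔ]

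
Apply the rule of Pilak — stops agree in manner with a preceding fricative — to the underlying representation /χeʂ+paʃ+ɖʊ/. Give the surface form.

/p/ is a voiceless bilabial stop. The preceding trigger /ʂ/ is a fricative, so /p/ must become a fricative as well.
Changing only its manner to fricative gives [ɸ] — the voiceless bilabial fricative.
The same rule applies at the second boundary: /ɖ/ → [ʐ] next to /ʃ/.

[χeʂɸaʃʐʊ]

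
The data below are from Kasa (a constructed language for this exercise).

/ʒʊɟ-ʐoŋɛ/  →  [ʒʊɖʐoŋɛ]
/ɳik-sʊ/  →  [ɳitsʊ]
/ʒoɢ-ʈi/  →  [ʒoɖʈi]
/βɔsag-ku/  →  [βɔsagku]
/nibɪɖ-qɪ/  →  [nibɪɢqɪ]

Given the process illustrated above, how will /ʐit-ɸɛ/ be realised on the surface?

[ʐipɸɛ]

The data show regressive place assimilation: /ɟ/ → [ɖ] before /ʐ/; /k/ → [t] before /s/; /ɢ/ → [ɖ] before /ʈ/; /ɖ/ → [ɢ] before /q/. In each pair only place changes, matching the following consonant, while manner and voice stay constant.
No alternation appears in [βɔsagku]: there the adjacent consonants already agree in place (/g/ and /k/ are both velar), so this form is consistent with the same rule.
The rule targets /t/ (voiceless alveolar stop), which sits before the trigger /ɸ/ (bilabial).
A voiceless bilabial stop is [p], so the surface segment is [p].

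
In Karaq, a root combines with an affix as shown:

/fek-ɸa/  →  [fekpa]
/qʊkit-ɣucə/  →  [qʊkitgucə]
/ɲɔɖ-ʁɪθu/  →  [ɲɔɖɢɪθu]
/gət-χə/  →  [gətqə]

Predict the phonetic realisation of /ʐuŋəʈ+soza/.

The data show progressive manner assimilation: /ɸ/ → [p] after /k/; /ɣ/ → [g] after /t/; /ʁ/ → [ɢ] after /ɖ/; /χ/ → [q] after /t/. In each pair only manner changes, matching the preceding consonant, while place and voice stay constant.
/s/ is a voiceless alveolar fricative. The preceding trigger /ʈ/ is a stop, so /s/ must become a stop as well.
Changing only its manner to stop gives [t] — the voiceless alveolar stop.

[ʐuŋəʈtoza]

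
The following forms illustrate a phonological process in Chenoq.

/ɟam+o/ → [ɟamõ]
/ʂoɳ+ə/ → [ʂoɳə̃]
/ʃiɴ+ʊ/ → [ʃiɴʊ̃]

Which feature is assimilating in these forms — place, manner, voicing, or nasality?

nasality

The vowel /o/ surfaces as nasalised [õ] next to the preceding nasal /m/ — it has acquired the [+nasal] feature of its neighbour.
The other forms show the same pattern: /ə/ → [ə̃] after /ɳ/; /ʊ/ → [ʊ̃] after /ɴ/ — each time a vowel is nasalised next to a preceding nasal.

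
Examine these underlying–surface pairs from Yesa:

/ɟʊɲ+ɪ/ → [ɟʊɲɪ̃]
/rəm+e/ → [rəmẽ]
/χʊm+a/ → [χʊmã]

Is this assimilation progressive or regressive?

progressive

The vowel /ɪ/ surfaces as nasalised [ɪ̃] next to the preceding nasal /ɲ/ — it has acquired the [+nasal] feature of its neighbour.
Likewise in the remaining data: /e/ → [ẽ] after /m/; /a/ → [ã] after /m/ — each time a vowel is nasalised next to a preceding nasal.
Because the conditioning nasal is to the left of the vowel that changes, the process is progressive (perseverative).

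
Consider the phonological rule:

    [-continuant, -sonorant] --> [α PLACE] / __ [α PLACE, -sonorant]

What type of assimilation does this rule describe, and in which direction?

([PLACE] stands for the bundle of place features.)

regressive place assimilation

The rule copies the place features (abbreviated [PLACE]) from the environment onto the target, so the assimilating feature is place.
The conditioning segment sits to the right of the focus bar, meaning the trigger follows the segment that changes — regressive assimilation.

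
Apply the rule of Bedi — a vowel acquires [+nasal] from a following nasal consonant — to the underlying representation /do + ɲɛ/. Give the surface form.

/o/ sits next to the nasal /ɲ/ and is therefore nasalised to [õ].

[dõɲɛ]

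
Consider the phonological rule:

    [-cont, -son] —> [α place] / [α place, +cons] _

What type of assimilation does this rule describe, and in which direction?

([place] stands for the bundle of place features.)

The rule copies the place features (abbreviated [place]) from the environment onto the target, so the assimilating feature is place.
Since the environment is written before the underscore, the trigger precedes the target; the direction is progressive.

progressive place assimilation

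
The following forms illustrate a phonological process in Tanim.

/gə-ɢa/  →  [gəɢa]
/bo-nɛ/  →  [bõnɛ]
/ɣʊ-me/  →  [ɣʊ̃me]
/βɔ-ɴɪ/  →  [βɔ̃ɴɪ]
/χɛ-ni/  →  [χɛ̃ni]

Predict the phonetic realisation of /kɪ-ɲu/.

The data show regressive nasality assimilation (vowel nasalisation): /o/ → [õ] before /n/; /ʊ/ → [ʊ̃] before /m/; /ɔ/ → [ɔ̃] before /ɴ/; /ɛ/ → [ɛ̃] before /n/ — a vowel is nasalised by an immediately following nasal consonant.
No change occurs in [gəɢa] because the vowel at the boundary is adjacent to an oral consonant, not a nasal (/ə/ next to /ɢ/).
The vowel /ɪ/ is adjacent to the following nasal /ɲ/, so it acquires [+nasal] and surfaces as [ɪ̃].

[kɪ̃ɲu]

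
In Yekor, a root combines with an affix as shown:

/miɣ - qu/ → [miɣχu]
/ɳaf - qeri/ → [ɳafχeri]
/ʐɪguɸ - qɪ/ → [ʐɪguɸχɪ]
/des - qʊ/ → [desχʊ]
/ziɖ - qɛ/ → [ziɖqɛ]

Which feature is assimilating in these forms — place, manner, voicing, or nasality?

manner

Comparing underlying and surface forms, /q/ → [χ] is the alternation; the neighbouring /ɣ/ is constant.
The change stop → fricative matches the manner of the preceding /ɣ/, identifying this as manner assimilation.
The other alternating forms pattern the same way: /q/ → [χ] after /f/ (stop → fricative, matching a fricative); /q/ → [χ] after /ɸ/ (stop → fricative, matching a fricative); /q/ → [χ] after /s/ (stop → fricative, matching a fricative) — only manner changes, and always toward the preceding segment.
Nothing changes in [ziɖqɛ]: there the adjacent consonants already agree in manner (/q/ and /ɖ/ are both stops), so this form is consistent with the same rule.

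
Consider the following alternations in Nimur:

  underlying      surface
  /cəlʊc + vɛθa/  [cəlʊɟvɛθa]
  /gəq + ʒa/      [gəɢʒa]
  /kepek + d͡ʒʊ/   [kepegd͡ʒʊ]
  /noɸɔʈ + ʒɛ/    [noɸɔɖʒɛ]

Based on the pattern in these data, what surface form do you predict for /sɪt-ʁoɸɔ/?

[sɪdʁoɸɔ]

The data show regressive voicing assimilation: /c/ → [ɟ] before /v/; /q/ → [ɢ] before /ʒ/; /k/ → [g] before /d͡ʒ/; /ʈ/ → [ɖ] before /ʒ/. In each pair only voicing changes, matching the following consonant, while place and manner stay constant.
/t/ is a voiceless alveolar stop. The following trigger /ʁ/ is voiced, so /t/ must become voiced as well.
The voiced alveolar stop is [d], so /t/ → [d].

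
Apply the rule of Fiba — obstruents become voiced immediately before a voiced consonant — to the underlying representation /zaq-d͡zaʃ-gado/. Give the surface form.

/q/ is a voiceless uvular stop. The following trigger /d͡z/ is voiced, so /q/ must become voiced as well.
The voiced uvular stop is [ɢ], so /q/ → [ɢ].
At the second juncture, /ʃ/ likewise becomes [ʒ] adjacent to /g/.

[zaɢd͡zaʒgado]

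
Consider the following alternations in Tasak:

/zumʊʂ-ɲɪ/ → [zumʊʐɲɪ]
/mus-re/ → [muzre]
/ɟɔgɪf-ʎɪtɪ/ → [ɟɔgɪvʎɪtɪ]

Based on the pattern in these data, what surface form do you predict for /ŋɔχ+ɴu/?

The data show regressive voicing assimilation: /ʂ/ → [ʐ] before /ɲ/; /s/ → [z] before /r/; /f/ → [v] before /ʎ/. In each pair only voicing changes, matching the following consonant, while place and manner stay constant.
The rule targets /χ/ (voiceless uvular fricative), which sits before the trigger /ɴ/ (voiced).
A voiced uvular fricative is [ʁ], so the surface segment is [ʁ].

[ŋɔʁɴu]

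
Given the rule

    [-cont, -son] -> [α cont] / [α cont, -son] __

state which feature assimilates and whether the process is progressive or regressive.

progressive manner assimilation

The shared variable α links the value of [cont] on the target to that of the neighbouring obstruent. [cont] distinguishes stops from fricatives — a manner-of-articulation feature — so this is manner assimilation.
The conditioning segment sits to the left of the focus bar, meaning the trigger precedes the segment that changes — progressive assimilation.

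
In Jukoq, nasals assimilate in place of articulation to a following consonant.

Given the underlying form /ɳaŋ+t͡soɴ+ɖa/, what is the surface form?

[ɳant͡soɳɖa]

/ŋ/ is a voiced velar nasal. The following trigger /t͡s/ is alveolar, so /ŋ/ must become alveolar as well.
Changing only its place to alveolar gives [n] — the voiced alveolar nasal.
The same rule applies at the second boundary: /ɴ/ → [ɳ] next to /ɖ/.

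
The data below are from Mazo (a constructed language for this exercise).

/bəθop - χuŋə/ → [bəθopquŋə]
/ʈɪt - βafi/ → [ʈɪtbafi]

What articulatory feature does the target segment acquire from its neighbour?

Comparing underlying and surface forms, /χ/ → [q] is the alternation; the neighbouring /p/ is constant.
The change fricative → stop matches the manner of the preceding /p/, identifying this as manner assimilation.
The same holds elsewhere in the data: /β/ → [b] after /t/ (fricative → stop, matching a stop) — only manner changes, and always toward the preceding segment.

manner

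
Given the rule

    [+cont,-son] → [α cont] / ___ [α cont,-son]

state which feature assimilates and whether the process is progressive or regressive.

regressive manner assimilation

The shared variable α links the value of [cont] on the target to that of the neighbouring obstruent. [cont] distinguishes stops from fricatives — a manner-of-articulation feature — so this is manner assimilation.
Since the environment is written after the underscore, the trigger follows the target; the direction is regressive.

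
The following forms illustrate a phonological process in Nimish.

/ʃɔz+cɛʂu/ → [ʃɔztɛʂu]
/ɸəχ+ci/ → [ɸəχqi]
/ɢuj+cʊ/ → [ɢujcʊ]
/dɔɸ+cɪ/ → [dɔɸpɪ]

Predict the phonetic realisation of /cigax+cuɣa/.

The data show progressive place assimilation: /c/ → [t] after /z/; /c/ → [q] after /χ/; /c/ → [p] after /ɸ/. In each pair only place changes, matching the preceding consonant, while manner and voice stay constant.
Nothing changes in [ɢujcʊ]: there the adjacent consonants already agree in place (/c/ and /j/ are both palatal), so this form is consistent with the same rule.
/c/ is a voiceless palatal stop. The preceding trigger /x/ is velar, so /c/ must become velar as well.
A voiceless velar stop is [k], so the surface segment is [k].

[cigaxkuɣa]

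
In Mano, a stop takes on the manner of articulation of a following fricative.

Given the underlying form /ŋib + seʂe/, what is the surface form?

The rule targets /b/ (voiced bilabial stop), which sits before the trigger /s/ (fricative).
The voiced bilabial fricative is [β], so /b/ → [β].

[ŋiβseʂe]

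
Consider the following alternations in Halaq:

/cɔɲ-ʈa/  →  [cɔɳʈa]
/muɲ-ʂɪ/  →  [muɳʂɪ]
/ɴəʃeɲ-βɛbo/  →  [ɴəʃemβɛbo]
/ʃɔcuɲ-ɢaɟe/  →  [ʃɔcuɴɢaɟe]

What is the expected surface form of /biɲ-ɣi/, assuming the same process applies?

[biŋɣi]

The data show regressive place assimilation: /ɲ/ → [ɳ] before /ʈ/; /ɲ/ → [ɳ] before /ʂ/; /ɲ/ → [m] before /β/; /ɲ/ → [ɴ] before /ɢ/. In each pair only place changes, matching the following consonant, while manner and voice stay constant.
The rule targets /ɲ/ (voiced palatal nasal), which sits before the trigger /ɣ/ (velar).
A voiced velar nasal is [ŋ], so the surface segment is [ŋ].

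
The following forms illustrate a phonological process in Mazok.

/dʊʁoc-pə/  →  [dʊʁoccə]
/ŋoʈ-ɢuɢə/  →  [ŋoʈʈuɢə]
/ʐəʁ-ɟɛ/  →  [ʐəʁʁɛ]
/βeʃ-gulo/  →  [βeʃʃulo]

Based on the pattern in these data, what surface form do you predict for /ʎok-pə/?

The data show progressive total assimilation (/p/ → [c] after /c/; /ɢ/ → [ʈ] after /ʈ/; /ɟ/ → [ʁ] after /ʁ/; /g/ → [ʃ] after /ʃ/): in every case the target segment becomes identical to its preceding neighbour, copying more than a single feature.
/p/ is the segment targeted by the rule; it sits immediately after /k/, so it assimilates completely and surfaces as [k].

[ʎokkə]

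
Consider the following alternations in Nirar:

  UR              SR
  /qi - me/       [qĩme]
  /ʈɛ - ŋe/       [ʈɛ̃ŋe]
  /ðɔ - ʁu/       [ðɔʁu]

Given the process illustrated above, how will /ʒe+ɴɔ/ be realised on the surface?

[ʒẽɴɔ]

The data show regressive nasality assimilation (vowel nasalisation): /i/ → [ĩ] before /m/; /ɛ/ → [ɛ̃] before /ŋ/ — a vowel is nasalised by an immediately following nasal consonant.
No change occurs in [ðɔʁu] because the vowel at the boundary is adjacent to an oral consonant, not a nasal (/ɔ/ next to /ʁ/).
The vowel /e/ is adjacent to the following nasal /ɴ/, so it acquires [+nasal] and surfaces as [ẽ].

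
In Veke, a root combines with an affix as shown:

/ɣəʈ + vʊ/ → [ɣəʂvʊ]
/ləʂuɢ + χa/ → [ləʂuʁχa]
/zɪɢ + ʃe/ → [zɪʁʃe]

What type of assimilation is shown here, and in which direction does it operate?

regressive manner assimilation

The segment that alternates is /ʈ/, which surfaces as [ʂ] when adjacent to /v/.
The change stop → fricative matches the manner of the following /v/, identifying this as manner assimilation.
Place and voice are unchanged, so the assimilation is partial, not total.
The other alternating forms pattern the same way: /ɢ/ → [ʁ] before /χ/ (stop → fricative, matching a fricative); /ɢ/ → [ʁ] before /ʃ/ (stop → fricative, matching a fricative) — only manner changes, and always toward the following segment.
Since the segment that changes precedes the conditioning segment, the assimilation is regressive.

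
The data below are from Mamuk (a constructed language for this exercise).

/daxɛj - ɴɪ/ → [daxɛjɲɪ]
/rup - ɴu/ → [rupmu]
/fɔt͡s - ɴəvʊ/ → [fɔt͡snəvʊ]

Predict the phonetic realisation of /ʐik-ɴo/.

The data show progressive place assimilation: /ɴ/ → [ɲ] after /j/; /ɴ/ → [m] after /p/; /ɴ/ → [n] after /t͡s/. In each pair only place changes, matching the preceding consonant, while manner and voice stay constant.
The rule targets /ɴ/ (voiced uvular nasal), which sits after the trigger /k/ (velar).
A voiced velar nasal is [ŋ], so the surface segment is [ŋ].

[ʐikŋo]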